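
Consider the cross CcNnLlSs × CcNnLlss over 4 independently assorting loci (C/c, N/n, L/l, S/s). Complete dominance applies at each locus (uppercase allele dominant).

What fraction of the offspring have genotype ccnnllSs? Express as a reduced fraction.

P(ccnnllSs) = 1/128

CcNnLlSs gametes: CNLS×1, CNLs×1, CNlS×1, CNls×1, CnLS×1, CnLs×1, CnlS×1, Cnls×1, cNLS×1, cNLs×1, cNlS×1, cNls×1, cnLS×1, cnLs×1, cnlS×1, cnls×1
CcNnLlss gametes: CNLs×2, CNls×2, CnLs×2, Cnls×2, cNLs×2, cNls×2, cnLs×2, cnls×2
CcNnLlSs×CcNnLlss grid (16·16=256): CCNNLLSs=2 CCNNLLss=2 CCNNLlSs=4 CCNNLlss=4 CCNNllSs=2 CCNNllss=2 CCNnLLSs=4 CCNnLLss=4 CCNnLlSs=8 CCNnLlss=8 CCNnllSs=4 CCNnllss=4 CCnnLLSs=2 CCnnLLss=2 CCnnLlSs=4 CCnnLlss=4 CCnnllSs=2 CCnnllss=2 CcNNLLSs=4 CcNNLLss=4 CcNNLlSs=8 CcNNLlss=8 CcNNllSs=4 CcNNllss=4 CcNnLLSs=8 CcNnLLss=8 CcNnLlSs=16 CcNnLlss=16 CcNnllSs=8 CcNnllss=8 CcnnLLSs=4 CcnnLLss=4 CcnnLlSs=8 CcnnLlss=8 CcnnllSs=4 Ccnnllss=4 ccNNLLSs=2 ccNNLLss=2 ccNNLlSs=4 ccNNLlss=4 ccNNllSs=2 ccNNllss=2 ccNnLLSs=4 ccNnLLss=4 ccNnLlSs=8 ccNnLlss=8 ccNnllSs=4 ccNnllss=4 ccnnLLSs=2 ccnnLLss=2 ccnnLlSs=4 ccnnLlss=4 ccnnllSs=2 ccnnllss=2
ccnnllSs hits 2/256; gcd=2; 2÷2/256÷2 = 1/128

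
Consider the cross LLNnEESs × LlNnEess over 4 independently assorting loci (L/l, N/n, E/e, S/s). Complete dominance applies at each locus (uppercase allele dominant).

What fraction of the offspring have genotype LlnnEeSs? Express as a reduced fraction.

P(LlnnEeSs) = 1/32

LLNnEESs gametes: LNES×4, LNEs×4, LnES×4, LnEs×4
LlNnEess gametes: LNEs×2, LNes×2, LnEs×2, Lnes×2, lNEs×2, lNes×2, lnEs×2, lnes×2
LLNnEESs×LlNnEess grid (16·16=256): LLNNEESs=8 LLNNEEss=8 LLNNEeSs=8 LLNNEess=8 LLNnEESs=16 LLNnEEss=16 LLNnEeSs=16 LLNnEess=16 LLnnEESs=8 LLnnEEss=8 LLnnEeSs=8 LLnnEess=8 LlNNEESs=8 LlNNEEss=8 LlNNEeSs=8 LlNNEess=8 LlNnEESs=16 LlNnEEss=16 LlNnEeSs=16 LlNnEess=16 LlnnEESs=8 LlnnEEss=8 LlnnEeSs=8 LlnnEess=8
LlnnEeSs hits 8/256; gcd=8; 8÷8/256÷8 = 1/32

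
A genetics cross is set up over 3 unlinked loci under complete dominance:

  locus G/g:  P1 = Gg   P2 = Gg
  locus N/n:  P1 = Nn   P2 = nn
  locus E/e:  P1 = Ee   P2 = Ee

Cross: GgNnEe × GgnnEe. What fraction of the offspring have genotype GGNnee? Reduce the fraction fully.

GgNnEe gametes: GNE×1, GNe×1, GnE×1, Gne×1, gNE×1, gNe×1, gnE×1, gne×1
GgnnEe gametes: GnE×2, Gne×2, gnE×2, gne×2
GgNnEe×GgnnEe grid (8·8=64): GGNnEE=2 GGNnEe=4 GGNnee=2 GGnnEE=2 GGnnEe=4 GGnnee=2 GgNnEE=4 GgNnEe=8 GgNnee=4 GgnnEE=4 GgnnEe=8 Ggnnee=4 ggNnEE=2 ggNnEe=4 ggNnee=2 ggnnEE=2 ggnnEe=4 ggnnee=2
GGNnee hits 2/64; gcd=2; 2÷2/64÷2 = 1/32

P(GGNnee) = 1/32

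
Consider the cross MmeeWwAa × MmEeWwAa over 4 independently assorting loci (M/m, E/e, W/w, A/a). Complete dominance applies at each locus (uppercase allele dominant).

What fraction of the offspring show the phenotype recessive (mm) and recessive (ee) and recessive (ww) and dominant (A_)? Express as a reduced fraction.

P(mm ee ww A_) = 3/128

MmeeWwAa gametes: MeWA×2, MeWa×2, MewA×2, Mewa×2, meWA×2, meWa×2, mewA×2, mewa×2
MmEeWwAa gametes: MEWA×1, MEWa×1, MEwA×1, MEwa×1, MeWA×1, MeWa×1, MewA×1, Mewa×1, mEWA×1, mEWa×1, mEwA×1, mEwa×1, meWA×1, meWa×1, mewA×1, mewa×1
MmeeWwAa×MmEeWwAa grid (16·16=256): MMEeWWAA=2 MMEeWWAa=4 MMEeWWaa=2 MMEeWwAA=4 MMEeWwAa=8 MMEeWwaa=4 MMEewwAA=2 MMEewwAa=4 MMEewwaa=2 MMeeWWAA=2 MMeeWWAa=4 MMeeWWaa=2 MMeeWwAA=4 MMeeWwAa=8 MMeeWwaa=4 MMeewwAA=2 MMeewwAa=4 MMeewwaa=2 MmEeWWAA=4 MmEeWWAa=8 MmEeWWaa=4 MmEeWwAA=8 MmEeWwAa=16 MmEeWwaa=8 MmEewwAA=4 MmEewwAa=8 MmEewwaa=4 MmeeWWAA=4 MmeeWWAa=8 MmeeWWaa=4 MmeeWwAA=8 MmeeWwAa=16 MmeeWwaa=8 MmeewwAA=4 MmeewwAa=8 Mmeewwaa=4 mmEeWWAA=2 mmEeWWAa=4 mmEeWWaa=2 mmEeWwAA=4 mmEeWwAa=8 mmEeWwaa=4 mmEewwAA=2 mmEewwAa=4 mmEewwaa=2 mmeeWWAA=2 mmeeWWAa=4 mmeeWWaa=2 mmeeWwAA=4 mmeeWwAa=8 mmeeWwaa=4 mmeewwAA=2 mmeewwAa=4 mmeewwaa=2
mm ee ww A_ hits 6/256; gcd=2; 6÷2/256÷2 = 3/128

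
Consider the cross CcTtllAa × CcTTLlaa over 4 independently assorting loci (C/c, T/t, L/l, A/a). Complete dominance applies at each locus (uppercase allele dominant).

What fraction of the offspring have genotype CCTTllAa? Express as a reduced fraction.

P(CCTTllAa) = 1/32

CcTtllAa gametes: CTlA×2, CTla×2, CtlA×2, Ctla×2, cTlA×2, cTla×2, ctlA×2, ctla×2
CcTTLlaa gametes: CTLa×4, CTla×4, cTLa×4, cTla×4
CcTtllAa×CcTTLlaa grid (16·16=256): CCTTLlAa=8 CCTTLlaa=8 CCTTllAa=8 CCTTllaa=8 CCTtLlAa=8 CCTtLlaa=8 CCTtllAa=8 CCTtllaa=8 CcTTLlAa=16 CcTTLlaa=16 CcTTllAa=16 CcTTllaa=16 CcTtLlAa=16 CcTtLlaa=16 CcTtllAa=16 CcTtllaa=16 ccTTLlAa=8 ccTTLlaa=8 ccTTllAa=8 ccTTllaa=8 ccTtLlAa=8 ccTtLlaa=8 ccTtllAa=8 ccTtllaa=8
CCTTllAa hits 8/256; gcd=8; 8÷8/256÷8 = 1/32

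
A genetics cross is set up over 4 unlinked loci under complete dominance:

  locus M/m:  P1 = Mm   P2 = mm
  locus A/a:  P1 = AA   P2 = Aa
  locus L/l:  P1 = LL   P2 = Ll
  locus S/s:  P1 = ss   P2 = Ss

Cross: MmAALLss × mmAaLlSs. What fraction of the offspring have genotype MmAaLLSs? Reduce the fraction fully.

MmAALLss gametes: MALs×8, mALs×8
mmAaLlSs gametes: mALS×2, mALs×2, mAlS×2, mAls×2, maLS×2, maLs×2, malS×2, mals×2
MmAALLss×mmAaLlSs grid (16·16=256): MmAALLSs=16 MmAALLss=16 MmAALlSs=16 MmAALlss=16 MmAaLLSs=16 MmAaLLss=16 MmAaLlSs=16 MmAaLlss=16 mmAALLSs=16 mmAALLss=16 mmAALlSs=16 mmAALlss=16 mmAaLLSs=16 mmAaLLss=16 mmAaLlSs=16 mmAaLlss=16
MmAaLLSs hits 16/256; gcd=16; 16÷16/256÷16 = 1/16

P(MmAaLLSs) = 1/16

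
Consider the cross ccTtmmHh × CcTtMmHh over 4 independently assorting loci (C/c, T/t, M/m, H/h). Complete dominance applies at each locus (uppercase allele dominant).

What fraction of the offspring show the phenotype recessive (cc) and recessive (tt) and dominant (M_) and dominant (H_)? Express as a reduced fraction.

ccTtmmHh gametes: cTmH×4, cTmh×4, ctmH×4, ctmh×4
CcTtMmHh gametes: CTMH×1, CTMh×1, CTmH×1, CTmh×1, CtMH×1, CtMh×1, CtmH×1, Ctmh×1, cTMH×1, cTMh×1, cTmH×1, cTmh×1, ctMH×1, ctMh×1, ctmH×1, ctmh×1
ccTtmmHh×CcTtMmHh grid (16·16=256): CcTTMmHH=4 CcTTMmHh=8 CcTTMmhh=4 CcTTmmHH=4 CcTTmmHh=8 CcTTmmhh=4 CcTtMmHH=8 CcTtMmHh=16 CcTtMmhh=8 CcTtmmHH=8 CcTtmmHh=16 CcTtmmhh=8 CcttMmHH=4 CcttMmHh=8 CcttMmhh=4 CcttmmHH=4 CcttmmHh=8 Ccttmmhh=4 ccTTMmHH=4 ccTTMmHh=8 ccTTMmhh=4 ccTTmmHH=4 ccTTmmHh=8 ccTTmmhh=4 ccTtMmHH=8 ccTtMmHh=16 ccTtMmhh=8 ccTtmmHH=8 ccTtmmHh=16 ccTtmmhh=8 ccttMmHH=4 ccttMmHh=8 ccttMmhh=4 ccttmmHH=4 ccttmmHh=8 ccttmmhh=4
cc tt M_ H_ hits 12/256; gcd=4; 12÷4/256÷4 = 3/64

P(cc tt M_ H_) = 3/64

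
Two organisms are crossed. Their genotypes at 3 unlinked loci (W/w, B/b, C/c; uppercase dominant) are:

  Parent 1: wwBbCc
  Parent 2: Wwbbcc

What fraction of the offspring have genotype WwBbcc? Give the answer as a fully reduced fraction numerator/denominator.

P(WwBbcc) = 1/8

wwBbCc gametes: wBC×2, wBc×2, wbC×2, wbc×2
Wwbbcc gametes: Wbc×4, wbc×4
wwBbCc×Wwbbcc grid (8·8=64): WwBbCc=8 WwBbcc=8 WwbbCc=8 Wwbbcc=8 wwBbCc=8 wwBbcc=8 wwbbCc=8 wwbbcc=8
WwBbcc hits 8/64; gcd=8; 8÷8/64÷8 = 1/8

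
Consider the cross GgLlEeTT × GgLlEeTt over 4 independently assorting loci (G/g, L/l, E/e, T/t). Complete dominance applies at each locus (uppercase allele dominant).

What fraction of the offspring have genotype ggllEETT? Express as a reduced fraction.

P(ggllEETT) = 1/128

GgLlEeTT gametes: GLET×2, GLeT×2, GlET×2, GleT×2, gLET×2, gLeT×2, glET×2, gleT×2
GgLlEeTt gametes: GLET×1, GLEt×1, GLeT×1, GLet×1, GlET×1, GlEt×1, GleT×1, Glet×1, gLET×1, gLEt×1, gLeT×1, gLet×1, glET×1, glEt×1, gleT×1, glet×1
GgLlEeTT×GgLlEeTt grid (16·16=256): GGLLEETT=2 GGLLEETt=2 GGLLEeTT=4 GGLLEeTt=4 GGLLeeTT=2 GGLLeeTt=2 GGLlEETT=4 GGLlEETt=4 GGLlEeTT=8 GGLlEeTt=8 GGLleeTT=4 GGLleeTt=4 GGllEETT=2 GGllEETt=2 GGllEeTT=4 GGllEeTt=4 GGlleeTT=2 GGlleeTt=2 GgLLEETT=4 GgLLEETt=4 GgLLEeTT=8 GgLLEeTt=8 GgLLeeTT=4 GgLLeeTt=4 GgLlEETT=8 GgLlEETt=8 GgLlEeTT=16 GgLlEeTt=16 GgLleeTT=8 GgLleeTt=8 GgllEETT=4 GgllEETt=4 GgllEeTT=8 GgllEeTt=8 GglleeTT=4 GglleeTt=4 ggLLEETT=2 ggLLEETt=2 ggLLEeTT=4 ggLLEeTt=4 ggLLeeTT=2 ggLLeeTt=2 ggLlEETT=4 ggLlEETt=4 ggLlEeTT=8 ggLlEeTt=8 ggLleeTT=4 ggLleeTt=4 ggllEETT=2 ggllEETt=2 ggllEeTT=4 ggllEeTt=4 gglleeTT=2 gglleeTt=2
ggllEETT hits 2/256; gcd=2; 2÷2/256÷2 = 1/128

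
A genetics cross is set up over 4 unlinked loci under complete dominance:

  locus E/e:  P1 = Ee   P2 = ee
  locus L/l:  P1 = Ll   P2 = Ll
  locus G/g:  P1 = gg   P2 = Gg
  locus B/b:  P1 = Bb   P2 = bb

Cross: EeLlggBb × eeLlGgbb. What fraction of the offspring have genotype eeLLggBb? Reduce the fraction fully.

EeLlggBb gametes: ELgB×2, ELgb×2, ElgB×2, Elgb×2, eLgB×2, eLgb×2, elgB×2, elgb×2
eeLlGgbb gametes: eLGb×4, eLgb×4, elGb×4, elgb×4
EeLlggBb×eeLlGgbb grid (16·16=256): EeLLGgBb=8 EeLLGgbb=8 EeLLggBb=8 EeLLggbb=8 EeLlGgBb=16 EeLlGgbb=16 EeLlggBb=16 EeLlggbb=16 EellGgBb=8 EellGgbb=8 EellggBb=8 Eellggbb=8 eeLLGgBb=8 eeLLGgbb=8 eeLLggBb=8 eeLLggbb=8 eeLlGgBb=16 eeLlGgbb=16 eeLlggBb=16 eeLlggbb=16 eellGgBb=8 eellGgbb=8 eellggBb=8 eellggbb=8
eeLLggBb hits 8/256; gcd=8; 8÷8/256÷8 = 1/32

P(eeLLggBb) = 1/32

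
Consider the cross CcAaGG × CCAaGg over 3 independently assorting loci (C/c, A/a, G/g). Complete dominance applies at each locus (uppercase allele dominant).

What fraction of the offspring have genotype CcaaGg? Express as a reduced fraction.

CcAaGG gametes: CAG×2, CaG×2, cAG×2, caG×2
CCAaGg gametes: CAG×2, CAg×2, CaG×2, Cag×2
CcAaGG×CCAaGg grid (8·8=64): CCAAGG=4 CCAAGg=4 CCAaGG=8 CCAaGg=8 CCaaGG=4 CCaaGg=4 CcAAGG=4 CcAAGg=4 CcAaGG=8 CcAaGg=8 CcaaGG=4 CcaaGg=4
CcaaGg hits 4/64; gcd=4; 4÷4/64÷4 = 1/16

P(CcaaGg) = 1/16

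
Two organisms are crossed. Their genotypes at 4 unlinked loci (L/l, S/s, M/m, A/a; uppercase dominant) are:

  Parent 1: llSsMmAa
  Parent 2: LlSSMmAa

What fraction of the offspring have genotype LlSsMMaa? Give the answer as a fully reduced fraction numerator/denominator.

llSsMmAa gametes: lSMA×2, lSMa×2, lSmA×2, lSma×2, lsMA×2, lsMa×2, lsmA×2, lsma×2
LlSSMmAa gametes: LSMA×2, LSMa×2, LSmA×2, LSma×2, lSMA×2, lSMa×2, lSmA×2, lSma×2
llSsMmAa×LlSSMmAa grid (16·16=256): LlSSMMAA=4 LlSSMMAa=8 LlSSMMaa=4 LlSSMmAA=8 LlSSMmAa=16 LlSSMmaa=8 LlSSmmAA=4 LlSSmmAa=8 LlSSmmaa=4 LlSsMMAA=4 LlSsMMAa=8 LlSsMMaa=4 LlSsMmAA=8 LlSsMmAa=16 LlSsMmaa=8 LlSsmmAA=4 LlSsmmAa=8 LlSsmmaa=4 llSSMMAA=4 llSSMMAa=8 llSSMMaa=4 llSSMmAA=8 llSSMmAa=16 llSSMmaa=8 llSSmmAA=4 llSSmmAa=8 llSSmmaa=4 llSsMMAA=4 llSsMMAa=8 llSsMMaa=4 llSsMmAA=8 llSsMmAa=16 llSsMmaa=8 llSsmmAA=4 llSsmmAa=8 llSsmmaa=4
LlSsMMaa hits 4/256; gcd=4; 4÷4/256÷4 = 1/64

P(LlSsMMaa) = 1/64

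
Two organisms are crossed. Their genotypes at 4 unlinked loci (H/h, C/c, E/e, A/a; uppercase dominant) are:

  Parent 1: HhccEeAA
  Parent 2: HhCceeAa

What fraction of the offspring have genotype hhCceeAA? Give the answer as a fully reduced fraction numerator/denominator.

P(hhCceeAA) = 1/32

HhccEeAA gametes: HcEA×4, HceA×4, hcEA×4, hceA×4
HhCceeAa gametes: HCeA×2, HCea×2, HceA×2, Hcea×2, hCeA×2, hCea×2, hceA×2, hcea×2
HhccEeAA×HhCceeAa grid (16·16=256): HHCcEeAA=8 HHCcEeAa=8 HHCceeAA=8 HHCceeAa=8 HHccEeAA=8 HHccEeAa=8 HHcceeAA=8 HHcceeAa=8 HhCcEeAA=16 HhCcEeAa=16 HhCceeAA=16 HhCceeAa=16 HhccEeAA=16 HhccEeAa=16 HhcceeAA=16 HhcceeAa=16 hhCcEeAA=8 hhCcEeAa=8 hhCceeAA=8 hhCceeAa=8 hhccEeAA=8 hhccEeAa=8 hhcceeAA=8 hhcceeAa=8
hhCceeAA hits 8/256; gcd=8; 8÷8/256÷8 = 1/32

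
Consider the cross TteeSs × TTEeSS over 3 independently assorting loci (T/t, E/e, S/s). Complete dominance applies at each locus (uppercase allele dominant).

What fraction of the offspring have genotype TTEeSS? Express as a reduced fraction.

P(TTEeSS) = 1/8

TteeSs gametes: TeS×2, Tes×2, teS×2, tes×2
TTEeSS gametes: TES×4, TeS×4
TteeSs×TTEeSS grid (8·8=64): TTEeSS=8 TTEeSs=8 TTeeSS=8 TTeeSs=8 TtEeSS=8 TtEeSs=8 TteeSS=8 TteeSs=8
TTEeSS hits 8/64; gcd=8; 8÷8/64÷8 = 1/8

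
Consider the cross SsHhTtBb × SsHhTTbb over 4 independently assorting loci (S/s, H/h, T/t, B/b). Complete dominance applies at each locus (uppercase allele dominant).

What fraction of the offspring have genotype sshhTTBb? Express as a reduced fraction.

SsHhTtBb gametes: SHTB×1, SHTb×1, SHtB×1, SHtb×1, ShTB×1, ShTb×1, ShtB×1, Shtb×1, sHTB×1, sHTb×1, sHtB×1, sHtb×1, shTB×1, shTb×1, shtB×1, shtb×1
SsHhTTbb gametes: SHTb×4, ShTb×4, sHTb×4, shTb×4
SsHhTtBb×SsHhTTbb grid (16·16=256): SSHHTTBb=4 SSHHTTbb=4 SSHHTtBb=4 SSHHTtbb=4 SSHhTTBb=8 SSHhTTbb=8 SSHhTtBb=8 SSHhTtbb=8 SShhTTBb=4 SShhTTbb=4 SShhTtBb=4 SShhTtbb=4 SsHHTTBb=8 SsHHTTbb=8 SsHHTtBb=8 SsHHTtbb=8 SsHhTTBb=16 SsHhTTbb=16 SsHhTtBb=16 SsHhTtbb=16 SshhTTBb=8 SshhTTbb=8 SshhTtBb=8 SshhTtbb=8 ssHHTTBb=4 ssHHTTbb=4 ssHHTtBb=4 ssHHTtbb=4 ssHhTTBb=8 ssHhTTbb=8 ssHhTtBb=8 ssHhTtbb=8 sshhTTBb=4 sshhTTbb=4 sshhTtBb=4 sshhTtbb=4
sshhTTBb hits 4/256; gcd=4; 4÷4/256÷4 = 1/64

P(sshhTTBb) = 1/64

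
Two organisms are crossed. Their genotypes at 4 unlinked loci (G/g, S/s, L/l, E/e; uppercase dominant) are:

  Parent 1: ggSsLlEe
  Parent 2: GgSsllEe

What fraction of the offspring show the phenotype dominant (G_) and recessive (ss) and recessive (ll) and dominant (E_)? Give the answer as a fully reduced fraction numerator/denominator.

ggSsLlEe gametes: gSLE×2, gSLe×2, gSlE×2, gSle×2, gsLE×2, gsLe×2, gslE×2, gsle×2
GgSsllEe gametes: GSlE×2, GSle×2, GslE×2, Gsle×2, gSlE×2, gSle×2, gslE×2, gsle×2
ggSsLlEe×GgSsllEe grid (16·16=256): GgSSLlEE=4 GgSSLlEe=8 GgSSLlee=4 GgSSllEE=4 GgSSllEe=8 GgSSllee=4 GgSsLlEE=8 GgSsLlEe=16 GgSsLlee=8 GgSsllEE=8 GgSsllEe=16 GgSsllee=8 GgssLlEE=4 GgssLlEe=8 GgssLlee=4 GgssllEE=4 GgssllEe=8 Ggssllee=4 ggSSLlEE=4 ggSSLlEe=8 ggSSLlee=4 ggSSllEE=4 ggSSllEe=8 ggSSllee=4 ggSsLlEE=8 ggSsLlEe=16 ggSsLlee=8 ggSsllEE=8 ggSsllEe=16 ggSsllee=8 ggssLlEE=4 ggssLlEe=8 ggssLlee=4 ggssllEE=4 ggssllEe=8 ggssllee=4
G_ ss ll E_ hits 12/256; gcd=4; 12÷4/256÷4 = 3/64

P(G_ ss ll E_) = 3/64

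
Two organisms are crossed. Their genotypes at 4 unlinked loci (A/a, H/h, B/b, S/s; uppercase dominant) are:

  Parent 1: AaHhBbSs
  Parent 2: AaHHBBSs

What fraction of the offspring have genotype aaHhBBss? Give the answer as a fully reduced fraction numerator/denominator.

P(aaHhBBss) = 1/64

AaHhBbSs gametes: AHBS×1, AHBs×1, AHbS×1, AHbs×1, AhBS×1, AhBs×1, AhbS×1, Ahbs×1, aHBS×1, aHBs×1, aHbS×1, aHbs×1, ahBS×1, ahBs×1, ahbS×1, ahbs×1
AaHHBBSs gametes: AHBS×4, AHBs×4, aHBS×4, aHBs×4
AaHhBbSs×AaHHBBSs grid (16·16=256): AAHHBBSS=4 AAHHBBSs=8 AAHHBBss=4 AAHHBbSS=4 AAHHBbSs=8 AAHHBbss=4 AAHhBBSS=4 AAHhBBSs=8 AAHhBBss=4 AAHhBbSS=4 AAHhBbSs=8 AAHhBbss=4 AaHHBBSS=8 AaHHBBSs=16 AaHHBBss=8 AaHHBbSS=8 AaHHBbSs=16 AaHHBbss=8 AaHhBBSS=8 AaHhBBSs=16 AaHhBBss=8 AaHhBbSS=8 AaHhBbSs=16 AaHhBbss=8 aaHHBBSS=4 aaHHBBSs=8 aaHHBBss=4 aaHHBbSS=4 aaHHBbSs=8 aaHHBbss=4 aaHhBBSS=4 aaHhBBSs=8 aaHhBBss=4 aaHhBbSS=4 aaHhBbSs=8 aaHhBbss=4
aaHhBBss hits 4/256; gcd=4; 4÷4/256÷4 = 1/64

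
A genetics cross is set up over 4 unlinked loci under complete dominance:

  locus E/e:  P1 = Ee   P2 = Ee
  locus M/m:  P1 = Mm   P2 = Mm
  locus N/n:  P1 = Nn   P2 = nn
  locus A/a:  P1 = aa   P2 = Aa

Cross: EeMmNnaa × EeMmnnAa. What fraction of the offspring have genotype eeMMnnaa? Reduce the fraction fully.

EeMmNnaa gametes: EMNa×2, EMna×2, EmNa×2, Emna×2, eMNa×2, eMna×2, emNa×2, emna×2
EeMmnnAa gametes: EMnA×2, EMna×2, EmnA×2, Emna×2, eMnA×2, eMna×2, emnA×2, emna×2
EeMmNnaa×EeMmnnAa grid (16·16=256): EEMMNnAa=4 EEMMNnaa=4 EEMMnnAa=4 EEMMnnaa=4 EEMmNnAa=8 EEMmNnaa=8 EEMmnnAa=8 EEMmnnaa=8 EEmmNnAa=4 EEmmNnaa=4 EEmmnnAa=4 EEmmnnaa=4 EeMMNnAa=8 EeMMNnaa=8 EeMMnnAa=8 EeMMnnaa=8 EeMmNnAa=16 EeMmNnaa=16 EeMmnnAa=16 EeMmnnaa=16 EemmNnAa=8 EemmNnaa=8 EemmnnAa=8 Eemmnnaa=8 eeMMNnAa=4 eeMMNnaa=4 eeMMnnAa=4 eeMMnnaa=4 eeMmNnAa=8 eeMmNnaa=8 eeMmnnAa=8 eeMmnnaa=8 eemmNnAa=4 eemmNnaa=4 eemmnnAa=4 eemmnnaa=4
eeMMnnaa hits 4/256; gcd=4; 4÷4/256÷4 = 1/64

P(eeMMnnaa) = 1/64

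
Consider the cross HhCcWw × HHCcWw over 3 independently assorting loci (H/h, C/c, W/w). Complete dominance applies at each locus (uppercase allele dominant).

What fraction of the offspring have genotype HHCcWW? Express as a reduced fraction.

P(HHCcWW) = 1/16

HhCcWw gametes: HCW×1, HCw×1, HcW×1, Hcw×1, hCW×1, hCw×1, hcW×1, hcw×1
HHCcWw gametes: HCW×2, HCw×2, HcW×2, Hcw×2
HhCcWw×HHCcWw grid (8·8=64): HHCCWW=2 HHCCWw=4 HHCCww=2 HHCcWW=4 HHCcWw=8 HHCcww=4 HHccWW=2 HHccWw=4 HHccww=2 HhCCWW=2 HhCCWw=4 HhCCww=2 HhCcWW=4 HhCcWw=8 HhCcww=4 HhccWW=2 HhccWw=4 Hhccww=2
HHCcWW hits 4/64; gcd=4; 4÷4/64÷4 = 1/16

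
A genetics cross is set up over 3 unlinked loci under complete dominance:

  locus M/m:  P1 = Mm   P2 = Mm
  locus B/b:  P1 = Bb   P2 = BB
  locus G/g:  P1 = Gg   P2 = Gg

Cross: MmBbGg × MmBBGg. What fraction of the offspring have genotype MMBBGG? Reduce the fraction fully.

P(MMBBGG) = 1/32

MmBbGg gametes: MBG×1, MBg×1, MbG×1, Mbg×1, mBG×1, mBg×1, mbG×1, mbg×1
MmBBGg gametes: MBG×2, MBg×2, mBG×2, mBg×2
MmBbGg×MmBBGg grid (8·8=64): MMBBGG=2 MMBBGg=4 MMBBgg=2 MMBbGG=2 MMBbGg=4 MMBbgg=2 MmBBGG=4 MmBBGg=8 MmBBgg=4 MmBbGG=4 MmBbGg=8 MmBbgg=4 mmBBGG=2 mmBBGg=4 mmBBgg=2 mmBbGG=2 mmBbGg=4 mmBbgg=2
MMBBGG hits 2/64; gcd=2; 2÷2/64÷2 = 1/32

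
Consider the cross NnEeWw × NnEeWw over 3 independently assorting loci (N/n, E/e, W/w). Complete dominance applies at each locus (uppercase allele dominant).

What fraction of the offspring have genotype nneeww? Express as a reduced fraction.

P(nneeww) = 1/64

NnEeWw gametes: NEW×1, NEw×1, NeW×1, New×1, nEW×1, nEw×1, neW×1, new×1
NnEeWw gametes: NEW×1, NEw×1, NeW×1, New×1, nEW×1, nEw×1, neW×1, new×1
NnEeWw×NnEeWw grid (8·8=64): NNEEWW=1 NNEEWw=2 NNEEww=1 NNEeWW=2 NNEeWw=4 NNEeww=2 NNeeWW=1 NNeeWw=2 NNeeww=1 NnEEWW=2 NnEEWw=4 NnEEww=2 NnEeWW=4 NnEeWw=8 NnEeww=4 NneeWW=2 NneeWw=4 Nneeww=2 nnEEWW=1 nnEEWw=2 nnEEww=1 nnEeWW=2 nnEeWw=4 nnEeww=2 nneeWW=1 nneeWw=2 nneeww=1
nneeww hits 1/64; gcd=1; 1÷1/64÷1 = 1/64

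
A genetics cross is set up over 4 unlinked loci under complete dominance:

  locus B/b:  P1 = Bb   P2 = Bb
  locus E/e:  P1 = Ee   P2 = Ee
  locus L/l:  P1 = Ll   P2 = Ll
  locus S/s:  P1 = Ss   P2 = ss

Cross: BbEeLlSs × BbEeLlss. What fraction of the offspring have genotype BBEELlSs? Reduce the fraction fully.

BbEeLlSs gametes: BELS×1, BELs×1, BElS×1, BEls×1, BeLS×1, BeLs×1, BelS×1, Bels×1, bELS×1, bELs×1, bElS×1, bEls×1, beLS×1, beLs×1, belS×1, bels×1
BbEeLlss gametes: BELs×2, BEls×2, BeLs×2, Bels×2, bELs×2, bEls×2, beLs×2, bels×2
BbEeLlSs×BbEeLlss grid (16·16=256): BBEELLSs=2 BBEELLss=2 BBEELlSs=4 BBEELlss=4 BBEEllSs=2 BBEEllss=2 BBEeLLSs=4 BBEeLLss=4 BBEeLlSs=8 BBEeLlss=8 BBEellSs=4 BBEellss=4 BBeeLLSs=2 BBeeLLss=2 BBeeLlSs=4 BBeeLlss=4 BBeellSs=2 BBeellss=2 BbEELLSs=4 BbEELLss=4 BbEELlSs=8 BbEELlss=8 BbEEllSs=4 BbEEllss=4 BbEeLLSs=8 BbEeLLss=8 BbEeLlSs=16 BbEeLlss=16 BbEellSs=8 BbEellss=8 BbeeLLSs=4 BbeeLLss=4 BbeeLlSs=8 BbeeLlss=8 BbeellSs=4 Bbeellss=4 bbEELLSs=2 bbEELLss=2 bbEELlSs=4 bbEELlss=4 bbEEllSs=2 bbEEllss=2 bbEeLLSs=4 bbEeLLss=4 bbEeLlSs=8 bbEeLlss=8 bbEellSs=4 bbEellss=4 bbeeLLSs=2 bbeeLLss=2 bbeeLlSs=4 bbeeLlss=4 bbeellSs=2 bbeellss=2
BBEELlSs hits 4/256; gcd=4; 4÷4/256÷4 = 1/64

P(BBEELlSs) = 1/64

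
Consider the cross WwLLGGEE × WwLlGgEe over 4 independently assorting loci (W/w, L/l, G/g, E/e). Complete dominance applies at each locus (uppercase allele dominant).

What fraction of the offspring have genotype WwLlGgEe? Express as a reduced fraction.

P(WwLlGgEe) = 1/16

WwLLGGEE gametes: WLGE×8, wLGE×8
WwLlGgEe gametes: WLGE×1, WLGe×1, WLgE×1, WLge×1, WlGE×1, WlGe×1, WlgE×1, Wlge×1, wLGE×1, wLGe×1, wLgE×1, wLge×1, wlGE×1, wlGe×1, wlgE×1, wlge×1
WwLLGGEE×WwLlGgEe grid (16·16=256): WWLLGGEE=8 WWLLGGEe=8 WWLLGgEE=8 WWLLGgEe=8 WWLlGGEE=8 WWLlGGEe=8 WWLlGgEE=8 WWLlGgEe=8 WwLLGGEE=16 WwLLGGEe=16 WwLLGgEE=16 WwLLGgEe=16 WwLlGGEE=16 WwLlGGEe=16 WwLlGgEE=16 WwLlGgEe=16 wwLLGGEE=8 wwLLGGEe=8 wwLLGgEE=8 wwLLGgEe=8 wwLlGGEE=8 wwLlGGEe=8 wwLlGgEE=8 wwLlGgEe=8
WwLlGgEe hits 16/256; gcd=16; 16÷16/256÷16 = 1/16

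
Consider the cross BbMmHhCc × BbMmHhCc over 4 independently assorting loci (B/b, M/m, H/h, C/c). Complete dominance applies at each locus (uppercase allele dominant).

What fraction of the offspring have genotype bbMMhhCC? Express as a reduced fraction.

BbMmHhCc gametes: BMHC×1, BMHc×1, BMhC×1, BMhc×1, BmHC×1, BmHc×1, BmhC×1, Bmhc×1, bMHC×1, bMHc×1, bMhC×1, bMhc×1, bmHC×1, bmHc×1, bmhC×1, bmhc×1
BbMmHhCc gametes: BMHC×1, BMHc×1, BMhC×1, BMhc×1, BmHC×1, BmHc×1, BmhC×1, Bmhc×1, bMHC×1, bMHc×1, bMhC×1, bMhc×1, bmHC×1, bmHc×1, bmhC×1, bmhc×1
BbMmHhCc×BbMmHhCc grid (16·16=256): BBMMHHCC=1 BBMMHHCc=2 BBMMHHcc=1 BBMMHhCC=2 BBMMHhCc=4 BBMMHhcc=2 BBMMhhCC=1 BBMMhhCc=2 BBMMhhcc=1 BBMmHHCC=2 BBMmHHCc=4 BBMmHHcc=2 BBMmHhCC=4 BBMmHhCc=8 BBMmHhcc=4 BBMmhhCC=2 BBMmhhCc=4 BBMmhhcc=2 BBmmHHCC=1 BBmmHHCc=2 BBmmHHcc=1 BBmmHhCC=2 BBmmHhCc=4 BBmmHhcc=2 BBmmhhCC=1 BBmmhhCc=2 BBmmhhcc=1 BbMMHHCC=2 BbMMHHCc=4 BbMMHHcc=2 BbMMHhCC=4 BbMMHhCc=8 BbMMHhcc=4 BbMMhhCC=2 BbMMhhCc=4 BbMMhhcc=2 BbMmHHCC=4 BbMmHHCc=8 BbMmHHcc=4 BbMmHhCC=8 BbMmHhCc=16 BbMmHhcc=8 BbMmhhCC=4 BbMmhhCc=8 BbMmhhcc=4 BbmmHHCC=2 BbmmHHCc=4 BbmmHHcc=2 BbmmHhCC=4 BbmmHhCc=8 BbmmHhcc=4 BbmmhhCC=2 BbmmhhCc=4 Bbmmhhcc=2 bbMMHHCC=1 bbMMHHCc=2 bbMMHHcc=1 bbMMHhCC=2 bbMMHhCc=4 bbMMHhcc=2 bbMMhhCC=1 bbMMhhCc=2 bbMMhhcc=1 bbMmHHCC=2 bbMmHHCc=4 bbMmHHcc=2 bbMmHhCC=4 bbMmHhCc=8 bbMmHhcc=4 bbMmhhCC=2 bbMmhhCc=4 bbMmhhcc=2 bbmmHHCC=1 bbmmHHCc=2 bbmmHHcc=1 bbmmHhCC=2 bbmmHhCc=4 bbmmHhcc=2 bbmmhhCC=1 bbmmhhCc=2 bbmmhhcc=1
bbMMhhCC hits 1/256; gcd=1; 1÷1/256÷1 = 1/256

P(bbMMhhCC) = 1/256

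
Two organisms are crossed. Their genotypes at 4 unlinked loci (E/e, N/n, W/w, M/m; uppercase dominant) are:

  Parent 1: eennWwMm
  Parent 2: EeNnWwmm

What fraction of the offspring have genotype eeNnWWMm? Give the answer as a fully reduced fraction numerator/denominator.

P(eeNnWWMm) = 1/32

eennWwMm gametes: enWM×4, enWm×4, enwM×4, enwm×4
EeNnWwmm gametes: ENWm×2, ENwm×2, EnWm×2, Enwm×2, eNWm×2, eNwm×2, enWm×2, enwm×2
eennWwMm×EeNnWwmm grid (16·16=256): EeNnWWMm=8 EeNnWWmm=8 EeNnWwMm=16 EeNnWwmm=16 EeNnwwMm=8 EeNnwwmm=8 EennWWMm=8 EennWWmm=8 EennWwMm=16 EennWwmm=16 EennwwMm=8 Eennwwmm=8 eeNnWWMm=8 eeNnWWmm=8 eeNnWwMm=16 eeNnWwmm=16 eeNnwwMm=8 eeNnwwmm=8 eennWWMm=8 eennWWmm=8 eennWwMm=16 eennWwmm=16 eennwwMm=8 eennwwmm=8
eeNnWWMm hits 8/256; gcd=8; 8÷8/256÷8 = 1/32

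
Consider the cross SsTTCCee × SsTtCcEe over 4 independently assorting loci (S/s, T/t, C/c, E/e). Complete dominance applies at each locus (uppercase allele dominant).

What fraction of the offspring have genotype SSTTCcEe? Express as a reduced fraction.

P(SSTTCcEe) = 1/32

SsTTCCee gametes: STCe×8, sTCe×8
SsTtCcEe gametes: STCE×1, STCe×1, STcE×1, STce×1, StCE×1, StCe×1, StcE×1, Stce×1, sTCE×1, sTCe×1, sTcE×1, sTce×1, stCE×1, stCe×1, stcE×1, stce×1
SsTTCCee×SsTtCcEe grid (16·16=256): SSTTCCEe=8 SSTTCCee=8 SSTTCcEe=8 SSTTCcee=8 SSTtCCEe=8 SSTtCCee=8 SSTtCcEe=8 SSTtCcee=8 SsTTCCEe=16 SsTTCCee=16 SsTTCcEe=16 SsTTCcee=16 SsTtCCEe=16 SsTtCCee=16 SsTtCcEe=16 SsTtCcee=16 ssTTCCEe=8 ssTTCCee=8 ssTTCcEe=8 ssTTCcee=8 ssTtCCEe=8 ssTtCCee=8 ssTtCcEe=8 ssTtCcee=8
SSTTCcEe hits 8/256; gcd=8; 8÷8/256÷8 = 1/32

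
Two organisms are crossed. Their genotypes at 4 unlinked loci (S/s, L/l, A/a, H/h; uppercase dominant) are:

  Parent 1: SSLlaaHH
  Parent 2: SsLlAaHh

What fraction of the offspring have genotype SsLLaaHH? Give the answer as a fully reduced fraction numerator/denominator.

SSLlaaHH gametes: SLaH×8, SlaH×8
SsLlAaHh gametes: SLAH×1, SLAh×1, SLaH×1, SLah×1, SlAH×1, SlAh×1, SlaH×1, Slah×1, sLAH×1, sLAh×1, sLaH×1, sLah×1, slAH×1, slAh×1, slaH×1, slah×1
SSLlaaHH×SsLlAaHh grid (16·16=256): SSLLAaHH=8 SSLLAaHh=8 SSLLaaHH=8 SSLLaaHh=8 SSLlAaHH=16 SSLlAaHh=16 SSLlaaHH=16 SSLlaaHh=16 SSllAaHH=8 SSllAaHh=8 SSllaaHH=8 SSllaaHh=8 SsLLAaHH=8 SsLLAaHh=8 SsLLaaHH=8 SsLLaaHh=8 SsLlAaHH=16 SsLlAaHh=16 SsLlaaHH=16 SsLlaaHh=16 SsllAaHH=8 SsllAaHh=8 SsllaaHH=8 SsllaaHh=8
SsLLaaHH hits 8/256; gcd=8; 8÷8/256÷8 = 1/32

P(SsLLaaHH) = 1/32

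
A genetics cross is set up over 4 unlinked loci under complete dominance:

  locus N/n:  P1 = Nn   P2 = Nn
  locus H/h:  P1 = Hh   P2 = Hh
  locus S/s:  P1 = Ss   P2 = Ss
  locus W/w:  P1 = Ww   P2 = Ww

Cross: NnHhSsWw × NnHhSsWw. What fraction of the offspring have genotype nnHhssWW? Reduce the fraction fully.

P(nnHhssWW) = 1/128

NnHhSsWw gametes: NHSW×1, NHSw×1, NHsW×1, NHsw×1, NhSW×1, NhSw×1, NhsW×1, Nhsw×1, nHSW×1, nHSw×1, nHsW×1, nHsw×1, nhSW×1, nhSw×1, nhsW×1, nhsw×1
NnHhSsWw gametes: NHSW×1, NHSw×1, NHsW×1, NHsw×1, NhSW×1, NhSw×1, NhsW×1, Nhsw×1, nHSW×1, nHSw×1, nHsW×1, nHsw×1, nhSW×1, nhSw×1, nhsW×1, nhsw×1
NnHhSsWw×NnHhSsWw grid (16·16=256): NNHHSSWW=1 NNHHSSWw=2 NNHHSSww=1 NNHHSsWW=2 NNHHSsWw=4 NNHHSsww=2 NNHHssWW=1 NNHHssWw=2 NNHHssww=1 NNHhSSWW=2 NNHhSSWw=4 NNHhSSww=2 NNHhSsWW=4 NNHhSsWw=8 NNHhSsww=4 NNHhssWW=2 NNHhssWw=4 NNHhssww=2 NNhhSSWW=1 NNhhSSWw=2 NNhhSSww=1 NNhhSsWW=2 NNhhSsWw=4 NNhhSsww=2 NNhhssWW=1 NNhhssWw=2 NNhhssww=1 NnHHSSWW=2 NnHHSSWw=4 NnHHSSww=2 NnHHSsWW=4 NnHHSsWw=8 NnHHSsww=4 NnHHssWW=2 NnHHssWw=4 NnHHssww=2 NnHhSSWW=4 NnHhSSWw=8 NnHhSSww=4 NnHhSsWW=8 NnHhSsWw=16 NnHhSsww=8 NnHhssWW=4 NnHhssWw=8 NnHhssww=4 NnhhSSWW=2 NnhhSSWw=4 NnhhSSww=2 NnhhSsWW=4 NnhhSsWw=8 NnhhSsww=4 NnhhssWW=2 NnhhssWw=4 Nnhhssww=2 nnHHSSWW=1 nnHHSSWw=2 nnHHSSww=1 nnHHSsWW=2 nnHHSsWw=4 nnHHSsww=2 nnHHssWW=1 nnHHssWw=2 nnHHssww=1 nnHhSSWW=2 nnHhSSWw=4 nnHhSSww=2 nnHhSsWW=4 nnHhSsWw=8 nnHhSsww=4 nnHhssWW=2 nnHhssWw=4 nnHhssww=2 nnhhSSWW=1 nnhhSSWw=2 nnhhSSww=1 nnhhSsWW=2 nnhhSsWw=4 nnhhSsww=2 nnhhssWW=1 nnhhssWw=2 nnhhssww=1
nnHhssWW hits 2/256; gcd=2; 2÷2/256÷2 = 1/128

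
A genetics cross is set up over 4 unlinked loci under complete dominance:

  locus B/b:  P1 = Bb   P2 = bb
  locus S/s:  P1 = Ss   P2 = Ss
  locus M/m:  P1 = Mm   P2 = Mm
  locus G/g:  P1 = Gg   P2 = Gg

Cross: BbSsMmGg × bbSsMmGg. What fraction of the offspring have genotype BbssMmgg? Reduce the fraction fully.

BbSsMmGg gametes: BSMG×1, BSMg×1, BSmG×1, BSmg×1, BsMG×1, BsMg×1, BsmG×1, Bsmg×1, bSMG×1, bSMg×1, bSmG×1, bSmg×1, bsMG×1, bsMg×1, bsmG×1, bsmg×1
bbSsMmGg gametes: bSMG×2, bSMg×2, bSmG×2, bSmg×2, bsMG×2, bsMg×2, bsmG×2, bsmg×2
BbSsMmGg×bbSsMmGg grid (16·16=256): BbSSMMGG=2 BbSSMMGg=4 BbSSMMgg=2 BbSSMmGG=4 BbSSMmGg=8 BbSSMmgg=4 BbSSmmGG=2 BbSSmmGg=4 BbSSmmgg=2 BbSsMMGG=4 BbSsMMGg=8 BbSsMMgg=4 BbSsMmGG=8 BbSsMmGg=16 BbSsMmgg=8 BbSsmmGG=4 BbSsmmGg=8 BbSsmmgg=4 BbssMMGG=2 BbssMMGg=4 BbssMMgg=2 BbssMmGG=4 BbssMmGg=8 BbssMmgg=4 BbssmmGG=2 BbssmmGg=4 Bbssmmgg=2 bbSSMMGG=2 bbSSMMGg=4 bbSSMMgg=2 bbSSMmGG=4 bbSSMmGg=8 bbSSMmgg=4 bbSSmmGG=2 bbSSmmGg=4 bbSSmmgg=2 bbSsMMGG=4 bbSsMMGg=8 bbSsMMgg=4 bbSsMmGG=8 bbSsMmGg=16 bbSsMmgg=8 bbSsmmGG=4 bbSsmmGg=8 bbSsmmgg=4 bbssMMGG=2 bbssMMGg=4 bbssMMgg=2 bbssMmGG=4 bbssMmGg=8 bbssMmgg=4 bbssmmGG=2 bbssmmGg=4 bbssmmgg=2
BbssMmgg hits 4/256; gcd=4; 4÷4/256÷4 = 1/64

P(BbssMmgg) = 1/64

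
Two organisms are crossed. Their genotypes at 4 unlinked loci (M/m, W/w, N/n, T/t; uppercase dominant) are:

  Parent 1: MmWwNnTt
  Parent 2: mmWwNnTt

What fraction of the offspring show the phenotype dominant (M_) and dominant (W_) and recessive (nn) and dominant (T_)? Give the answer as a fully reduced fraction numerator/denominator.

MmWwNnTt gametes: MWNT×1, MWNt×1, MWnT×1, MWnt×1, MwNT×1, MwNt×1, MwnT×1, Mwnt×1, mWNT×1, mWNt×1, mWnT×1, mWnt×1, mwNT×1, mwNt×1, mwnT×1, mwnt×1
mmWwNnTt gametes: mWNT×2, mWNt×2, mWnT×2, mWnt×2, mwNT×2, mwNt×2, mwnT×2, mwnt×2
MmWwNnTt×mmWwNnTt grid (16·16=256): MmWWNNTT=2 MmWWNNTt=4 MmWWNNtt=2 MmWWNnTT=4 MmWWNnTt=8 MmWWNntt=4 MmWWnnTT=2 MmWWnnTt=4 MmWWnntt=2 MmWwNNTT=4 MmWwNNTt=8 MmWwNNtt=4 MmWwNnTT=8 MmWwNnTt=16 MmWwNntt=8 MmWwnnTT=4 MmWwnnTt=8 MmWwnntt=4 MmwwNNTT=2 MmwwNNTt=4 MmwwNNtt=2 MmwwNnTT=4 MmwwNnTt=8 MmwwNntt=4 MmwwnnTT=2 MmwwnnTt=4 Mmwwnntt=2 mmWWNNTT=2 mmWWNNTt=4 mmWWNNtt=2 mmWWNnTT=4 mmWWNnTt=8 mmWWNntt=4 mmWWnnTT=2 mmWWnnTt=4 mmWWnntt=2 mmWwNNTT=4 mmWwNNTt=8 mmWwNNtt=4 mmWwNnTT=8 mmWwNnTt=16 mmWwNntt=8 mmWwnnTT=4 mmWwnnTt=8 mmWwnntt=4 mmwwNNTT=2 mmwwNNTt=4 mmwwNNtt=2 mmwwNnTT=4 mmwwNnTt=8 mmwwNntt=4 mmwwnnTT=2 mmwwnnTt=4 mmwwnntt=2
M_ W_ nn T_ hits 18/256; gcd=2; 18÷2/256÷2 = 9/128

P(M_ W_ nn T_) = 9/128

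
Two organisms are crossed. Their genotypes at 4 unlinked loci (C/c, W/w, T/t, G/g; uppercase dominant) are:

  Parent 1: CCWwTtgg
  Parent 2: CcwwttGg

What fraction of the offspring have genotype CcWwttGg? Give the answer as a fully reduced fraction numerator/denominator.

CCWwTtgg gametes: CWTg×4, CWtg×4, CwTg×4, Cwtg×4
CcwwttGg gametes: CwtG×4, Cwtg×4, cwtG×4, cwtg×4
CCWwTtgg×CcwwttGg grid (16·16=256): CCWwTtGg=16 CCWwTtgg=16 CCWwttGg=16 CCWwttgg=16 CCwwTtGg=16 CCwwTtgg=16 CCwwttGg=16 CCwwttgg=16 CcWwTtGg=16 CcWwTtgg=16 CcWwttGg=16 CcWwttgg=16 CcwwTtGg=16 CcwwTtgg=16 CcwwttGg=16 Ccwwttgg=16
CcWwttGg hits 16/256; gcd=16; 16÷16/256÷16 = 1/16

P(CcWwttGg) = 1/16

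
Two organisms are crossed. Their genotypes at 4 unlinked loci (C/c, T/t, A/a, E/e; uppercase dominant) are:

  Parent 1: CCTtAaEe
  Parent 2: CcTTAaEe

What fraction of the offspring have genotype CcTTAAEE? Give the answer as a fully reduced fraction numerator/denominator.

P(CcTTAAEE) = 1/64

CCTtAaEe gametes: CTAE×2, CTAe×2, CTaE×2, CTae×2, CtAE×2, CtAe×2, CtaE×2, Ctae×2
CcTTAaEe gametes: CTAE×2, CTAe×2, CTaE×2, CTae×2, cTAE×2, cTAe×2, cTaE×2, cTae×2
CCTtAaEe×CcTTAaEe grid (16·16=256): CCTTAAEE=4 CCTTAAEe=8 CCTTAAee=4 CCTTAaEE=8 CCTTAaEe=16 CCTTAaee=8 CCTTaaEE=4 CCTTaaEe=8 CCTTaaee=4 CCTtAAEE=4 CCTtAAEe=8 CCTtAAee=4 CCTtAaEE=8 CCTtAaEe=16 CCTtAaee=8 CCTtaaEE=4 CCTtaaEe=8 CCTtaaee=4 CcTTAAEE=4 CcTTAAEe=8 CcTTAAee=4 CcTTAaEE=8 CcTTAaEe=16 CcTTAaee=8 CcTTaaEE=4 CcTTaaEe=8 CcTTaaee=4 CcTtAAEE=4 CcTtAAEe=8 CcTtAAee=4 CcTtAaEE=8 CcTtAaEe=16 CcTtAaee=8 CcTtaaEE=4 CcTtaaEe=8 CcTtaaee=4
CcTTAAEE hits 4/256; gcd=4; 4÷4/256÷4 = 1/64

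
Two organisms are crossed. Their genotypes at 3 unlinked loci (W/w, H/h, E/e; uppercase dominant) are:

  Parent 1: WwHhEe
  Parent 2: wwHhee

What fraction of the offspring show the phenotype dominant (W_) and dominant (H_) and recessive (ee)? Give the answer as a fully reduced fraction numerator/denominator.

WwHhEe gametes: WHE×1, WHe×1, WhE×1, Whe×1, wHE×1, wHe×1, whE×1, whe×1
wwHhee gametes: wHe×4, whe×4
WwHhEe×wwHhee grid (8·8=64): WwHHEe=4 WwHHee=4 WwHhEe=8 WwHhee=8 WwhhEe=4 Wwhhee=4 wwHHEe=4 wwHHee=4 wwHhEe=8 wwHhee=8 wwhhEe=4 wwhhee=4
W_ H_ ee hits 12/64; gcd=4; 12÷4/64÷4 = 3/16

P(W_ H_ ee) = 3/16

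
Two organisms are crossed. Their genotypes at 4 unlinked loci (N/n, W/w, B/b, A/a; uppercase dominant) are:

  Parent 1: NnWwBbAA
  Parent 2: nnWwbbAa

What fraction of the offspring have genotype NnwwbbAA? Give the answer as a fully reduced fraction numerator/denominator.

NnWwBbAA gametes: NWBA×2, NWbA×2, NwBA×2, NwbA×2, nWBA×2, nWbA×2, nwBA×2, nwbA×2
nnWwbbAa gametes: nWbA×4, nWba×4, nwbA×4, nwba×4
NnWwBbAA×nnWwbbAa grid (16·16=256): NnWWBbAA=8 NnWWBbAa=8 NnWWbbAA=8 NnWWbbAa=8 NnWwBbAA=16 NnWwBbAa=16 NnWwbbAA=16 NnWwbbAa=16 NnwwBbAA=8 NnwwBbAa=8 NnwwbbAA=8 NnwwbbAa=8 nnWWBbAA=8 nnWWBbAa=8 nnWWbbAA=8 nnWWbbAa=8 nnWwBbAA=16 nnWwBbAa=16 nnWwbbAA=16 nnWwbbAa=16 nnwwBbAA=8 nnwwBbAa=8 nnwwbbAA=8 nnwwbbAa=8
NnwwbbAA hits 8/256; gcd=8; 8÷8/256÷8 = 1/32

P(NnwwbbAA) = 1/32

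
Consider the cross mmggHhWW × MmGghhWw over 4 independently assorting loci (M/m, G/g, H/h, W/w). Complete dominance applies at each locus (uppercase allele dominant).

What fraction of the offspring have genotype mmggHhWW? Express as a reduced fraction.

mmggHhWW gametes: mgHW×8, mghW×8
MmGghhWw gametes: MGhW×2, MGhw×2, MghW×2, Mghw×2, mGhW×2, mGhw×2, mghW×2, mghw×2
mmggHhWW×MmGghhWw grid (16·16=256): MmGgHhWW=16 MmGgHhWw=16 MmGghhWW=16 MmGghhWw=16 MmggHhWW=16 MmggHhWw=16 MmgghhWW=16 MmgghhWw=16 mmGgHhWW=16 mmGgHhWw=16 mmGghhWW=16 mmGghhWw=16 mmggHhWW=16 mmggHhWw=16 mmgghhWW=16 mmgghhWw=16
mmggHhWW hits 16/256; gcd=16; 16÷16/256÷16 = 1/16

P(mmggHhWW) = 1/16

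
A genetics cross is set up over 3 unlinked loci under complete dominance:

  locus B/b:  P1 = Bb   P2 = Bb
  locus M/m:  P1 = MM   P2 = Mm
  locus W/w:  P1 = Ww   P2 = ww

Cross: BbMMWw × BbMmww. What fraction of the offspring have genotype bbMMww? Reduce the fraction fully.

P(bbMMww) = 1/16

BbMMWw gametes: BMW×2, BMw×2, bMW×2, bMw×2
BbMmww gametes: BMw×2, Bmw×2, bMw×2, bmw×2
BbMMWw×BbMmww grid (8·8=64): BBMMWw=4 BBMMww=4 BBMmWw=4 BBMmww=4 BbMMWw=8 BbMMww=8 BbMmWw=8 BbMmww=8 bbMMWw=4 bbMMww=4 bbMmWw=4 bbMmww=4
bbMMww hits 4/64; gcd=4; 4÷4/64÷4 = 1/16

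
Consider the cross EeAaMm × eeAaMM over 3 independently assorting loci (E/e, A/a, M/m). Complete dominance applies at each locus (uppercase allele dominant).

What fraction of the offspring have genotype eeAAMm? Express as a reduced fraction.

EeAaMm gametes: EAM×1, EAm×1, EaM×1, Eam×1, eAM×1, eAm×1, eaM×1, eam×1
eeAaMM gametes: eAM×4, eaM×4
EeAaMm×eeAaMM grid (8·8=64): EeAAMM=4 EeAAMm=4 EeAaMM=8 EeAaMm=8 EeaaMM=4 EeaaMm=4 eeAAMM=4 eeAAMm=4 eeAaMM=8 eeAaMm=8 eeaaMM=4 eeaaMm=4
eeAAMm hits 4/64; gcd=4; 4÷4/64÷4 = 1/16

P(eeAAMm) = 1/16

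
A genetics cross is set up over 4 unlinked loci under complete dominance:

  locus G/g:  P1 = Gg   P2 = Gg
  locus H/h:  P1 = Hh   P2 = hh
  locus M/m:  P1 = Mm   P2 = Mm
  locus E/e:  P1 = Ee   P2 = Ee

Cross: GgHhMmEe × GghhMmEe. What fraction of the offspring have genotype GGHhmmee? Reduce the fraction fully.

P(GGHhmmee) = 1/128

GgHhMmEe gametes: GHME×1, GHMe×1, GHmE×1, GHme×1, GhME×1, GhMe×1, GhmE×1, Ghme×1, gHME×1, gHMe×1, gHmE×1, gHme×1, ghME×1, ghMe×1, ghmE×1, ghme×1
GghhMmEe gametes: GhME×2, GhMe×2, GhmE×2, Ghme×2, ghME×2, ghMe×2, ghmE×2, ghme×2
GgHhMmEe×GghhMmEe grid (16·16=256): GGHhMMEE=2 GGHhMMEe=4 GGHhMMee=2 GGHhMmEE=4 GGHhMmEe=8 GGHhMmee=4 GGHhmmEE=2 GGHhmmEe=4 GGHhmmee=2 GGhhMMEE=2 GGhhMMEe=4 GGhhMMee=2 GGhhMmEE=4 GGhhMmEe=8 GGhhMmee=4 GGhhmmEE=2 GGhhmmEe=4 GGhhmmee=2 GgHhMMEE=4 GgHhMMEe=8 GgHhMMee=4 GgHhMmEE=8 GgHhMmEe=16 GgHhMmee=8 GgHhmmEE=4 GgHhmmEe=8 GgHhmmee=4 GghhMMEE=4 GghhMMEe=8 GghhMMee=4 GghhMmEE=8 GghhMmEe=16 GghhMmee=8 GghhmmEE=4 GghhmmEe=8 Gghhmmee=4 ggHhMMEE=2 ggHhMMEe=4 ggHhMMee=2 ggHhMmEE=4 ggHhMmEe=8 ggHhMmee=4 ggHhmmEE=2 ggHhmmEe=4 ggHhmmee=2 gghhMMEE=2 gghhMMEe=4 gghhMMee=2 gghhMmEE=4 gghhMmEe=8 gghhMmee=4 gghhmmEE=2 gghhmmEe=4 gghhmmee=2
GGHhmmee hits 2/256; gcd=2; 2÷2/256÷2 = 1/128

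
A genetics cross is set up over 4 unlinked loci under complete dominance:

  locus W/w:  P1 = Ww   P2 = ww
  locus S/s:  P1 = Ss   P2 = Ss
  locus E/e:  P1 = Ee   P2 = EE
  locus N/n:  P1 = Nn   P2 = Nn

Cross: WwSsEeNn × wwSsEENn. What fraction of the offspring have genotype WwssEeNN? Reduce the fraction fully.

P(WwssEeNN) = 1/64

WwSsEeNn gametes: WSEN×1, WSEn×1, WSeN×1, WSen×1, WsEN×1, WsEn×1, WseN×1, Wsen×1, wSEN×1, wSEn×1, wSeN×1, wSen×1, wsEN×1, wsEn×1, wseN×1, wsen×1
wwSsEENn gametes: wSEN×4, wSEn×4, wsEN×4, wsEn×4
WwSsEeNn×wwSsEENn grid (16·16=256): WwSSEENN=4 WwSSEENn=8 WwSSEEnn=4 WwSSEeNN=4 WwSSEeNn=8 WwSSEenn=4 WwSsEENN=8 WwSsEENn=16 WwSsEEnn=8 WwSsEeNN=8 WwSsEeNn=16 WwSsEenn=8 WwssEENN=4 WwssEENn=8 WwssEEnn=4 WwssEeNN=4 WwssEeNn=8 WwssEenn=4 wwSSEENN=4 wwSSEENn=8 wwSSEEnn=4 wwSSEeNN=4 wwSSEeNn=8 wwSSEenn=4 wwSsEENN=8 wwSsEENn=16 wwSsEEnn=8 wwSsEeNN=8 wwSsEeNn=16 wwSsEenn=8 wwssEENN=4 wwssEENn=8 wwssEEnn=4 wwssEeNN=4 wwssEeNn=8 wwssEenn=4
WwssEeNN hits 4/256; gcd=4; 4÷4/256÷4 = 1/64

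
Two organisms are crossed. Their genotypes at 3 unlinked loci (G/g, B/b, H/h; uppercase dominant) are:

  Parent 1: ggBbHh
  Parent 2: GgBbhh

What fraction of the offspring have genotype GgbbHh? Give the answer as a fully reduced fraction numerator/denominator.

P(GgbbHh) = 1/16

ggBbHh gametes: gBH×2, gBh×2, gbH×2, gbh×2
GgBbhh gametes: GBh×2, Gbh×2, gBh×2, gbh×2
ggBbHh×GgBbhh grid (8·8=64): GgBBHh=4 GgBBhh=4 GgBbHh=8 GgBbhh=8 GgbbHh=4 Ggbbhh=4 ggBBHh=4 ggBBhh=4 ggBbHh=8 ggBbhh=8 ggbbHh=4 ggbbhh=4
GgbbHh hits 4/64; gcd=4; 4÷4/64÷4 = 1/16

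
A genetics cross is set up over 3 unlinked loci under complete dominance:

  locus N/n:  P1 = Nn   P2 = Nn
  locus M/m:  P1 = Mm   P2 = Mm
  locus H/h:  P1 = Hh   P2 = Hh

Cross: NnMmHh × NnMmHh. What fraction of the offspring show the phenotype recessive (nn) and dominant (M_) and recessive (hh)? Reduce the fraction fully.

NnMmHh gametes: NMH×1, NMh×1, NmH×1, Nmh×1, nMH×1, nMh×1, nmH×1, nmh×1
NnMmHh gametes: NMH×1, NMh×1, NmH×1, Nmh×1, nMH×1, nMh×1, nmH×1, nmh×1
NnMmHh×NnMmHh grid (8·8=64): NNMMHH=1 NNMMHh=2 NNMMhh=1 NNMmHH=2 NNMmHh=4 NNMmhh=2 NNmmHH=1 NNmmHh=2 NNmmhh=1 NnMMHH=2 NnMMHh=4 NnMMhh=2 NnMmHH=4 NnMmHh=8 NnMmhh=4 NnmmHH=2 NnmmHh=4 Nnmmhh=2 nnMMHH=1 nnMMHh=2 nnMMhh=1 nnMmHH=2 nnMmHh=4 nnMmhh=2 nnmmHH=1 nnmmHh=2 nnmmhh=1
nn M_ hh hits 3/64; gcd=1; 3÷1/64÷1 = 3/64

P(nn M_ hh) = 3/64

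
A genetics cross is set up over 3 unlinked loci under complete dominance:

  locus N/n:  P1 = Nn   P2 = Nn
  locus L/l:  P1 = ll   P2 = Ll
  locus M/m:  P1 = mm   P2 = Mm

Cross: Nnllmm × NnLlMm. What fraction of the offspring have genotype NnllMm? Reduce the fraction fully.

Nnllmm gametes: Nlm×4, nlm×4
NnLlMm gametes: NLM×1, NLm×1, NlM×1, Nlm×1, nLM×1, nLm×1, nlM×1, nlm×1
Nnllmm×NnLlMm grid (8·8=64): NNLlMm=4 NNLlmm=4 NNllMm=4 NNllmm=4 NnLlMm=8 NnLlmm=8 NnllMm=8 Nnllmm=8 nnLlMm=4 nnLlmm=4 nnllMm=4 nnllmm=4
NnllMm hits 8/64; gcd=8; 8÷8/64÷8 = 1/8

P(NnllMm) = 1/8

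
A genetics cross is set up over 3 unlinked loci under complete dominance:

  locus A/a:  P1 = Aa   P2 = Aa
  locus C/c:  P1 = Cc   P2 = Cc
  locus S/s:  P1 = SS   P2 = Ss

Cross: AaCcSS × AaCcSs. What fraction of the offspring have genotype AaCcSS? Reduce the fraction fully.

P(AaCcSS) = 1/8

AaCcSS gametes: ACS×2, AcS×2, aCS×2, acS×2
AaCcSs gametes: ACS×1, ACs×1, AcS×1, Acs×1, aCS×1, aCs×1, acS×1, acs×1
AaCcSS×AaCcSs grid (8·8=64): AACCSS=2 AACCSs=2 AACcSS=4 AACcSs=4 AAccSS=2 AAccSs=2 AaCCSS=4 AaCCSs=4 AaCcSS=8 AaCcSs=8 AaccSS=4 AaccSs=4 aaCCSS=2 aaCCSs=2 aaCcSS=4 aaCcSs=4 aaccSS=2 aaccSs=2
AaCcSS hits 8/64; gcd=8; 8÷8/64÷8 = 1/8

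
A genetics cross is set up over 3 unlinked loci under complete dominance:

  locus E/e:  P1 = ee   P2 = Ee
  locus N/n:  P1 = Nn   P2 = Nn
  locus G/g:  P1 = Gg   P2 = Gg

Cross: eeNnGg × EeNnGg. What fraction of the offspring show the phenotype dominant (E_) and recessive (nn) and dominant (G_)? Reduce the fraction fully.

eeNnGg gametes: eNG×2, eNg×2, enG×2, eng×2
EeNnGg gametes: ENG×1, ENg×1, EnG×1, Eng×1, eNG×1, eNg×1, enG×1, eng×1
eeNnGg×EeNnGg grid (8·8=64): EeNNGG=2 EeNNGg=4 EeNNgg=2 EeNnGG=4 EeNnGg=8 EeNngg=4 EennGG=2 EennGg=4 Eenngg=2 eeNNGG=2 eeNNGg=4 eeNNgg=2 eeNnGG=4 eeNnGg=8 eeNngg=4 eennGG=2 eennGg=4 eenngg=2
E_ nn G_ hits 6/64; gcd=2; 6÷2/64÷2 = 3/32

P(E_ nn G_) = 3/32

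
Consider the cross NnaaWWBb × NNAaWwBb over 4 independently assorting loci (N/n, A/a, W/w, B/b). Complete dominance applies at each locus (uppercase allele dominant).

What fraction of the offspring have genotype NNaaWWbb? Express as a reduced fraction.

P(NNaaWWbb) = 1/32

NnaaWWBb gametes: NaWB×4, NaWb×4, naWB×4, naWb×4
NNAaWwBb gametes: NAWB×2, NAWb×2, NAwB×2, NAwb×2, NaWB×2, NaWb×2, NawB×2, Nawb×2
NnaaWWBb×NNAaWwBb grid (16·16=256): NNAaWWBB=8 NNAaWWBb=16 NNAaWWbb=8 NNAaWwBB=8 NNAaWwBb=16 NNAaWwbb=8 NNaaWWBB=8 NNaaWWBb=16 NNaaWWbb=8 NNaaWwBB=8 NNaaWwBb=16 NNaaWwbb=8 NnAaWWBB=8 NnAaWWBb=16 NnAaWWbb=8 NnAaWwBB=8 NnAaWwBb=16 NnAaWwbb=8 NnaaWWBB=8 NnaaWWBb=16 NnaaWWbb=8 NnaaWwBB=8 NnaaWwBb=16 NnaaWwbb=8
NNaaWWbb hits 8/256; gcd=8; 8÷8/256÷8 = 1/32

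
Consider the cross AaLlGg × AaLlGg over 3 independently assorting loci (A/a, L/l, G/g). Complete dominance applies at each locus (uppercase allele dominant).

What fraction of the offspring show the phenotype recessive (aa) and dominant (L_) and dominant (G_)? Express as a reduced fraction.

P(aa L_ G_) = 9/64

AaLlGg gametes: ALG×1, ALg×1, AlG×1, Alg×1, aLG×1, aLg×1, alG×1, alg×1
AaLlGg gametes: ALG×1, ALg×1, AlG×1, Alg×1, aLG×1, aLg×1, alG×1, alg×1
AaLlGg×AaLlGg grid (8·8=64): AALLGG=1 AALLGg=2 AALLgg=1 AALlGG=2 AALlGg=4 AALlgg=2 AAllGG=1 AAllGg=2 AAllgg=1 AaLLGG=2 AaLLGg=4 AaLLgg=2 AaLlGG=4 AaLlGg=8 AaLlgg=4 AallGG=2 AallGg=4 Aallgg=2 aaLLGG=1 aaLLGg=2 aaLLgg=1 aaLlGG=2 aaLlGg=4 aaLlgg=2 aallGG=1 aallGg=2 aallgg=1
aa L_ G_ hits 9/64; gcd=1; 9÷1/64÷1 = 9/64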